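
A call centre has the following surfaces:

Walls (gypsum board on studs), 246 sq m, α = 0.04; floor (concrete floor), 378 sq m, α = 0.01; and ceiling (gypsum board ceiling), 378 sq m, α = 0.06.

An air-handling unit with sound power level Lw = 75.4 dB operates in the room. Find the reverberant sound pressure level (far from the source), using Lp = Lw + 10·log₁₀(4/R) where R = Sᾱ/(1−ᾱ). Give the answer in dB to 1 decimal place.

Σ(Sᵢαᵢ) = 246·0.04 + 378·0.01 + 378·0.06 = 36.300; total area S = 1002.0 sq m.
ᾱ = 36.300/1002.0 = 0.0362; R = Sᾱ/(1−ᾱ) = 36.300/(1−0.0362) = 37.663 sq m.
Lp = Lw + 10 log₁₀(4/R) = 75.4 -9.74 = 65.7 dB.

65.7 dB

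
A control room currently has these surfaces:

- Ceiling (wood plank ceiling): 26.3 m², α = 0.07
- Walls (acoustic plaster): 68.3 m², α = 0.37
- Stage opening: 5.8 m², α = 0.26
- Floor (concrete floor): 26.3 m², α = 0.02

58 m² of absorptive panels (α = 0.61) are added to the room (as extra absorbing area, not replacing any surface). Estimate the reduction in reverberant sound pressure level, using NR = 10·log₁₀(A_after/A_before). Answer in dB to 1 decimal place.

Equivalent absorption area: A_before = 26.3·0.07 + 68.3·0.37 + 5.8·0.26 + 26.3·0.02 = 29.146 m².
Added absorption = 58 × 0.61 = 35.380 sabins.
New total A_after = 64.526 sabins.
NR = 10·log₁₀(64.526/29.146) = 3.5 dB.

3.5 dB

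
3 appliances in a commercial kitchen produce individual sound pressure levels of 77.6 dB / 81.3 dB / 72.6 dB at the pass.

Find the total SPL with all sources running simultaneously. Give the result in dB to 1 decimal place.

Converting to relative power and adding: 10^(77.6/10) + 10^(81.3/10) + 10^(72.6/10) = 2.106e+08.
L_total = 10·log₁₀(2.106e+08) = 83.2 dB.

83.2 dB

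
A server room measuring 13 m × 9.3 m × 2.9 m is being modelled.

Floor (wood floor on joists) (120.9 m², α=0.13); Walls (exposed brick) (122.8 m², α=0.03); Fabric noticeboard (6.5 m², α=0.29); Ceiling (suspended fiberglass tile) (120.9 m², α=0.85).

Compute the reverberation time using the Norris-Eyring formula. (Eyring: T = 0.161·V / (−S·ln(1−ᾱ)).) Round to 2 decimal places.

0.37 seconds

S = Σ Sᵢ = 371.1 m².
Absorption A = 120.9·0.13 + 122.8·0.03 + 6.5·0.29 + 120.9·0.85 = 124.051 sabins.
Mean coefficient ᾱ = A/S = 0.3343.
−S·ln(1−ᾱ) = −371.1 × ln(1 − 0.3343) = 151.007.
V = 13 × 9.3 × 2.9 = 350.61 m³.
T = 0.161·V/[−S·ln(1−ᾱ)] = 0.161·350.61/151.007 = 0.37 s.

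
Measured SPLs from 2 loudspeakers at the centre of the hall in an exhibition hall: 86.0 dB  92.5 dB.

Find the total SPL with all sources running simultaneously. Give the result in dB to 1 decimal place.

93.4 dB

Sum in the linear (power) domain: Σ 10^(Lᵢ/10) = 10^(86.0/10) + 10^(92.5/10) = 2.176e+09.
L_total = 10·log₁₀(2.176e+09) = 93.4 dB.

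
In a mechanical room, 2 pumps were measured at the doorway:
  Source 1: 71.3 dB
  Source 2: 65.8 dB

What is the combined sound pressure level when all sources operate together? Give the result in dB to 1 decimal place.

Sum in the linear (power) domain: Σ 10^(Lᵢ/10) = 10^(71.3/10) + 10^(65.8/10) = 1.729e+07.
Back to dB: 10·log₁₀ Σ = 72.4 dB.

72.4 dB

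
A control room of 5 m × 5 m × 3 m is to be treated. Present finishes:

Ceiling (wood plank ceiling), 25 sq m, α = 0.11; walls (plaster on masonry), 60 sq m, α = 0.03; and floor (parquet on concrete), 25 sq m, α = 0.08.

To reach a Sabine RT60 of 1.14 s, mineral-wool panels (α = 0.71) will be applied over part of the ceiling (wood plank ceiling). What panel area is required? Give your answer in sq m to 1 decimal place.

6.7

A₁ = Σ Sᵢαᵢ = 25*0.11 + 60*0.03 + 25*0.08 = 6.550 sabins.
Required A₂ = 0.161·75/1.14 = 10.592 sabins.
ΔA needed = 10.592 − 6.550 = 4.042 sabins.
Each sq m of panel replacing the ceiling (wood plank ceiling) adds (0.71 − 0.11) = 0.60 sabins.
Area = ΔA/Δα = 4.042/0.60 = 6.7 sq m.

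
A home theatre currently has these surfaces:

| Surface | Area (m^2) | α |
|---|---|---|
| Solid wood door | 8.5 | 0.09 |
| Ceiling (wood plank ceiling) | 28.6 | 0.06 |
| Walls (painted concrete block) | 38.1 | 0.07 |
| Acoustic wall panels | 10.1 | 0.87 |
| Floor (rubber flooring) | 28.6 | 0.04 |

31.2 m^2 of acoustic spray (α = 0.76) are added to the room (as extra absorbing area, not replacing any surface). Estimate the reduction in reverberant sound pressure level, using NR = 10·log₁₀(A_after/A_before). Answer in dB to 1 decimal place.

4.1 dB

A_before = Σ Sᵢαᵢ = 8.5·0.09 + 28.6·0.06 + 38.1·0.07 + 10.1·0.87 + 28.6·0.04 = 15.079 sabins.
Treatment contributes 31.2·0.76 = 23.712 sabins.
New total A_after = 38.791 sabins.
NR = 10·log₁₀(38.791/15.079) = 4.1 dB.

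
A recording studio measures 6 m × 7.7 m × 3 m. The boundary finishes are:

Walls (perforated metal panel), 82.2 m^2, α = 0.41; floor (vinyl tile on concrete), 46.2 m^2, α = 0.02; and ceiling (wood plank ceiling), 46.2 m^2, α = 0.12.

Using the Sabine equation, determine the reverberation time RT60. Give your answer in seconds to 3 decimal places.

0.556 s

Summing Sᵢαᵢ: 33.702 + 0.924 + 5.544 → A = 40.170 sabins.
Volume V = 6 × 7.7 × 3 = 138.6 m³.
T = 0.161 V/A = 0.161·138.6/40.170 = 0.556 s.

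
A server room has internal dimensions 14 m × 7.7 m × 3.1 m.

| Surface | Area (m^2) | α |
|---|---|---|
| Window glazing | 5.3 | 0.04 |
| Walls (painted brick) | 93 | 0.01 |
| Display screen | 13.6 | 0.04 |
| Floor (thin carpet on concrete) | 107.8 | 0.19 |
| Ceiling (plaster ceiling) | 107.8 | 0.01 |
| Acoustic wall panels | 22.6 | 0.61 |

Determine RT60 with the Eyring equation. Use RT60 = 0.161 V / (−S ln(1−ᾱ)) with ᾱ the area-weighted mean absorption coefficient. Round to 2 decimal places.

S = Σ Sᵢ = 350.1 m^2.
Absorption A = 5.3×0.04 + 93×0.01 + 13.6×0.04 + 107.8×0.19 + 107.8×0.01 + 22.6×0.61 = 37.032 sabins.
Mean coefficient ᾱ = A/S = 0.1058.
−S·ln(1−ᾱ) = −350.1 × ln(1 − 0.1058) = 39.150.
V = 14 × 7.7 × 3.1 = 334.18 m³.
T = 0.161·V/[−S·ln(1−ᾱ)] = 0.161·334.18/39.150 = 1.37 s.

1.37 s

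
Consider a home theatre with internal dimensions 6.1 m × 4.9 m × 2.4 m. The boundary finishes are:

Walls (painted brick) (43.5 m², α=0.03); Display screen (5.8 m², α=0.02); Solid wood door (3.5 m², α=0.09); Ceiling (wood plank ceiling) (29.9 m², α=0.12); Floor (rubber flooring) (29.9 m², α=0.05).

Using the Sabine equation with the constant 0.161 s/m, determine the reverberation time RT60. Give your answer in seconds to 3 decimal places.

1.694 s

Total absorption A = 43.5×0.03 + 5.8×0.02 + 3.5×0.09 + 29.9×0.12 + 29.9×0.05
  = 1.305 + 0.116 + 0.315 + 3.588 + 1.495 = 6.819 m² sabins.
Room volume: 71.736 m³.
Sabine: RT60 = 0.161 × 71.736 / 6.819 = 1.694 s.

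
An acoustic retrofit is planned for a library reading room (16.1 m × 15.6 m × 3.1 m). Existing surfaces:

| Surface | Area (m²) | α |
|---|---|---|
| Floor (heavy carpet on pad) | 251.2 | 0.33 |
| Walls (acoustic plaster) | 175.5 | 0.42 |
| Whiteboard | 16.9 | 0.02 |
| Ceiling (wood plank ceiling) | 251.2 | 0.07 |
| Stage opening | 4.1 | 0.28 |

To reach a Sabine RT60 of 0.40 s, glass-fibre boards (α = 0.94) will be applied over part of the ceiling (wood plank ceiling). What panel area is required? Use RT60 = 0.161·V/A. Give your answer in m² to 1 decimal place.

158.3

Total absorption A₁ = 251.2×0.33 + 175.5×0.42 + 16.9×0.02 + 251.2×0.07 + 4.1×0.28
  = 82.896 + 73.710 + 0.338 + 17.584 + 1.148 = 175.676 m² sabins.
Required A₂ = 0.161·778.596/0.40 = 313.385 sabins.
ΔA needed = 313.385 − 175.676 = 137.709 sabins.
Net gain per m²: Δα = 0.94 − 0.07 = 0.87.
Area = ΔA/Δα = 137.709/0.87 = 158.3 m².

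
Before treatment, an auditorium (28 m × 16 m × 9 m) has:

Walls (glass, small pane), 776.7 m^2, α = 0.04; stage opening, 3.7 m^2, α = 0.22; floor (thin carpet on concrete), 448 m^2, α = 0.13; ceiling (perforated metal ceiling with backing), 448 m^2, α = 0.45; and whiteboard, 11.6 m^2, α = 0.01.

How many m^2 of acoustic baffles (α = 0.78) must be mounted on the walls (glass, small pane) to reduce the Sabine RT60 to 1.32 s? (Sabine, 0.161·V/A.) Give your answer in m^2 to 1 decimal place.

270.2

Total absorption A₁ = 776.7·0.04 + 3.7·0.22 + 448·0.13 + 448·0.45 + 11.6·0.01
  = 31.068 + 0.814 + 58.240 + 201.600 + 0.116 = 291.838 m^2 sabins.
Required A₂ = 0.161·4032/1.32 = 491.782 sabins.
ΔA needed = 491.782 − 291.838 = 199.944 sabins.
Each m^2 of panel replacing the walls (glass, small pane) adds (0.78 − 0.04) = 0.74 sabins.
Area = ΔA/Δα = 199.944/0.74 = 270.2 m^2.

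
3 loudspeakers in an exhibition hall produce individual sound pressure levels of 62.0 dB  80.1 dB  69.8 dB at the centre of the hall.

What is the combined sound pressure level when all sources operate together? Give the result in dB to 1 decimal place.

80.5 dB

Converting to relative power and adding: 10^(62.0/10) + 10^(80.1/10) + 10^(69.8/10) = 1.135e+08.
Combined level = 10 log₁₀(1.135e+08) = 80.5 dB.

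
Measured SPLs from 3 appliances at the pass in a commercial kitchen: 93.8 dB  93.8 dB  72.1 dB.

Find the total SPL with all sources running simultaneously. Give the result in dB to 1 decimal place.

96.8 dB

Σ 10^(Lᵢ/10) = 4.814e+09.
Back to dB: 10·log₁₀ Σ = 96.8 dB.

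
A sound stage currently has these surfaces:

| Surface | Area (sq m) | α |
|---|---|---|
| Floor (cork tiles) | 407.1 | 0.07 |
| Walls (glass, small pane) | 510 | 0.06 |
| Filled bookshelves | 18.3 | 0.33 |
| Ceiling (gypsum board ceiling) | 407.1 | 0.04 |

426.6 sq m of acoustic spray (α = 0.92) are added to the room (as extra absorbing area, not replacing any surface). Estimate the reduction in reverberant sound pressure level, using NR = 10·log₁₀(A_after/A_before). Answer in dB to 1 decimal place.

7.6 dB

Equivalent absorption area: A_before = 407.1*0.07 + 510*0.06 + 18.3*0.33 + 407.1*0.04 = 81.420 sq m.
Added absorption = 426.6 × 0.92 = 392.472 sabins.
New total A_after = 473.892 sabins.
Reduction = 10 log₁₀(A_after/A_before) = 10 log₁₀(5.8203) = 7.6 dB.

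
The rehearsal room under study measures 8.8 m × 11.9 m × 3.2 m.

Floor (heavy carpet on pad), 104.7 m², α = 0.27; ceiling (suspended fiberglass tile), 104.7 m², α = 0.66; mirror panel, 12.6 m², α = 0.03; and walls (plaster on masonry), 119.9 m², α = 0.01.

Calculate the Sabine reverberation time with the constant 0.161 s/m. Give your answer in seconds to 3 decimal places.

0.545 s

Summing Sᵢαᵢ: 28.269 + 69.102 + 0.378 + 1.199 → A = 98.948 sabins.
Volume V = 8.8 × 11.9 × 3.2 = 335.104 m³.
RT60 = 0.161 · V / A = 0.161 × 335.104 / 98.948 = 0.545 s.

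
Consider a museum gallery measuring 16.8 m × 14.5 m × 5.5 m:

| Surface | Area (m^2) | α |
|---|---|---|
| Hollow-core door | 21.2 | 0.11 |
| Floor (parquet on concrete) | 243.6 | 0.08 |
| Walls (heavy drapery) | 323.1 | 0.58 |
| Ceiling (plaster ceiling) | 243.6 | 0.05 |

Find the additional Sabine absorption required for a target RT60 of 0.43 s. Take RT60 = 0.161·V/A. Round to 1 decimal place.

280.2 sabins

A₁ = Σ Sᵢαᵢ = 21.2*0.11 + 243.6*0.08 + 323.1*0.58 + 243.6*0.05 = 221.398 sabins.
Target A₂ = 0.161·1339.8/0.43 = 501.646 sabins (V = 1339.8 m³).
Shortfall: 501.646 − 221.398 = 280.2 sabins.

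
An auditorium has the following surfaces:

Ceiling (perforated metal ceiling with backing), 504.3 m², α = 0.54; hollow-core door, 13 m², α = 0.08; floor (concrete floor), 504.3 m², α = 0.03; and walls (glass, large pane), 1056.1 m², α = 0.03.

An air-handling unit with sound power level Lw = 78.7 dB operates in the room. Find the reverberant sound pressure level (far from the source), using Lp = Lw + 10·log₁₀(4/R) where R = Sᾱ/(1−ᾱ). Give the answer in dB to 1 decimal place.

58.9 dB

A = 320.174 sabins; S = 2077.7 m².
ᾱ = 320.174/2077.7 = 0.1541; R = Sᾱ/(1−ᾱ) = 320.174/(1−0.1541) = 378.501 m².
Lp = 78.7 + 10·log₁₀(4/378.501) = 78.7 + (-19.76) = 58.9 dB.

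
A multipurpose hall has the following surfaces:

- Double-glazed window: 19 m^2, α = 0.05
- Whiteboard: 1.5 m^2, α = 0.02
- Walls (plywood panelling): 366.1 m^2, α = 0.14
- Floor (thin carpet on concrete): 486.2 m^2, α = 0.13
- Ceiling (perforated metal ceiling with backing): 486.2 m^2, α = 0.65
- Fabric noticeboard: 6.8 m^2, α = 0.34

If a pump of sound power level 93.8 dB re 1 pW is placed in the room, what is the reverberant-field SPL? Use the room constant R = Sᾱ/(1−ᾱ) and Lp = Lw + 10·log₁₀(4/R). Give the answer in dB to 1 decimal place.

Σ(Sᵢαᵢ) = 19·0.05 + 1.5·0.02 + 366.1·0.14 + 486.2·0.13 + 486.2·0.65 + 6.8·0.34 = 433.782; total area S = 1365.8 m^2.
ᾱ = 433.782/1365.8 = 0.3176; R = Sᾱ/(1−ᾱ) = 433.782/(1−0.3176) = 635.671 m^2.
Lp = Lw + 10 log₁₀(4/R) = 93.8 -22.01 = 71.8 dB.

71.8 dB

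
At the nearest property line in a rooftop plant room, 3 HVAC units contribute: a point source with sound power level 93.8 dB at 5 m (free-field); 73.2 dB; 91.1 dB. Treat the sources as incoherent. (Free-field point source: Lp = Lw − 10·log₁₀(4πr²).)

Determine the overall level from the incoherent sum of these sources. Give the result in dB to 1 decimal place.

Source at 5 m: Lp = 93.8 − 10·log₁₀(4π·5²) = 93.8 − 10·log₁₀(314.159) = 68.8 dB.
Σ 10^(Lᵢ/10) = 1.317e+09.
Back to dB: 10·log₁₀ Σ = 91.2 dB.

91.2 dB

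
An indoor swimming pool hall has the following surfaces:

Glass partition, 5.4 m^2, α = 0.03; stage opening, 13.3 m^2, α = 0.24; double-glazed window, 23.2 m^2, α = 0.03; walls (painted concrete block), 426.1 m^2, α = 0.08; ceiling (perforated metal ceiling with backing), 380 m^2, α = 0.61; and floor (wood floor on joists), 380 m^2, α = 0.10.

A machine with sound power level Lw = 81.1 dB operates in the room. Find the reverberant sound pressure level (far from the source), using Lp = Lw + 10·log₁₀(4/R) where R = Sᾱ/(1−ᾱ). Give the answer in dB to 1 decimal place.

A = 307.938 sabins; S = 1228.0 m^2.
ᾱ = 307.938/1228.0 = 0.2508; R = Sᾱ/(1−ᾱ) = 307.938/(1−0.2508) = 411.022 m^2.
Lp = Lw + 10 log₁₀(4/R) = 81.1 -20.12 = 61.0 dB.

61.0 dB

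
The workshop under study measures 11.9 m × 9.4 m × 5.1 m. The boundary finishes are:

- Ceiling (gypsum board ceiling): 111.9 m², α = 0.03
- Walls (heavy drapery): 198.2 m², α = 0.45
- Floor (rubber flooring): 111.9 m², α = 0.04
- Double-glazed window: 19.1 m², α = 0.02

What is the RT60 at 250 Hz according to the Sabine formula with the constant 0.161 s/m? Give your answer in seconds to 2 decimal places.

A = Σ Sᵢαᵢ = 111.9×0.03 + 198.2×0.45 + 111.9×0.04 + 19.1×0.02 = 97.405 sabins.
V = 11.9·9.4·5.1 = 570.486 m³.
Sabine: RT60 = 0.161 × 570.486 / 97.405 = 0.94 s.

0.94 sec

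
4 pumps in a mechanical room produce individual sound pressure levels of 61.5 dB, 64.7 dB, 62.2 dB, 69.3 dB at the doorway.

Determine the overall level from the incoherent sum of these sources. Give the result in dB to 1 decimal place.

71.6 dB

Converting to relative power and adding: 10^(61.5/10) + 10^(64.7/10) + 10^(62.2/10) + 10^(69.3/10) = 1.453e+07.
Combined level = 10 log₁₀(1.453e+07) = 71.6 dB.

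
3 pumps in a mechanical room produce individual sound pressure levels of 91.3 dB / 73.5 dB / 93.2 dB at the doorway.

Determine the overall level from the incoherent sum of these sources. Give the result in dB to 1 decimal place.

Converting to relative power and adding: 10^(91.3/10) + 10^(73.5/10) + 10^(93.2/10) = 3.461e+09.
Combined level = 10 log₁₀(3.461e+09) = 95.4 dB.

95.4 dB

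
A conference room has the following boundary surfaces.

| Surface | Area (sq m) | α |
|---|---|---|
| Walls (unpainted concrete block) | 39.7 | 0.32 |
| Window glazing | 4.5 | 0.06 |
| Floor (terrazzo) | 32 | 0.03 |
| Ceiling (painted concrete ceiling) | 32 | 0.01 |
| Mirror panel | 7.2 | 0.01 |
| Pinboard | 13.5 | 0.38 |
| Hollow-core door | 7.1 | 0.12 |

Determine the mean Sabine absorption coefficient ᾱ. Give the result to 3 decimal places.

0.149

S = Σ Sᵢ = 39.7 + 4.5 + 32 + 32 + 7.2 + 13.5 + 7.1 = 136.0 sq m.
Weighted sum Σ Sα = 20.308.
ᾱ = 20.308 / 136.0 = 0.149.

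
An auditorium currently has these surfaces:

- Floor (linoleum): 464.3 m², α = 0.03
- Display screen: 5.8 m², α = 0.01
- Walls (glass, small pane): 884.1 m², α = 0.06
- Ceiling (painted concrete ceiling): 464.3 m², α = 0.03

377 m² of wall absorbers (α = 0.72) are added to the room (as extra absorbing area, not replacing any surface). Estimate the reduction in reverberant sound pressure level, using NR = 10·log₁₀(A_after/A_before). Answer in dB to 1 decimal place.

Summing Sᵢαᵢ: 13.929 + 0.058 + 53.046 + 13.929 → A_before = 80.962 sabins.
Added absorption = 377 × 0.72 = 271.440 sabins.
New total A_after = 352.402 sabins.
Reduction = 10 log₁₀(A_after/A_before) = 10 log₁₀(4.3527) = 6.4 dB.

6.4 dB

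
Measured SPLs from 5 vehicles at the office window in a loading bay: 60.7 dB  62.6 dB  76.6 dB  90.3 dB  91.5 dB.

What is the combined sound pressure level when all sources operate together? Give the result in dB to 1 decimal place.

94.0 dB

Σ 10^(Lᵢ/10) = 2.533e+09.
L_total = 10·log₁₀(2.533e+09) = 94.0 dB.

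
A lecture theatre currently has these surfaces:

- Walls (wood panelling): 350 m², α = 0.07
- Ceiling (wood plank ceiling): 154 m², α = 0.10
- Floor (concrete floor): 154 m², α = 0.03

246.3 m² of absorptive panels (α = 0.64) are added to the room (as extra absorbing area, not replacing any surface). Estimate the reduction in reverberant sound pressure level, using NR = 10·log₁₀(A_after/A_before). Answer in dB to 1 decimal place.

6.6 dB

A_before = Σ Sᵢαᵢ = 350×0.07 + 154×0.10 + 154×0.03 = 44.520 sabins.
Treatment contributes 246.3·0.64 = 157.632 sabins.
New total A_after = 202.152 sabins.
NR = 10·log₁₀(202.152/44.520) = 6.6 dB.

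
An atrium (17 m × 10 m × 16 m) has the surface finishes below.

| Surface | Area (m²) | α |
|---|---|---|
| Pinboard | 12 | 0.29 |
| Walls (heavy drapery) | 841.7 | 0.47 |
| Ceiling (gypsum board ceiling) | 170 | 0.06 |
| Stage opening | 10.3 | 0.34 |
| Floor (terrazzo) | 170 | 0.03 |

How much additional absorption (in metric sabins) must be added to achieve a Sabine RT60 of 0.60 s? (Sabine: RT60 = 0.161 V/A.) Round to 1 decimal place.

312.0 sabins

Summing Sᵢαᵢ: 3.480 + 395.599 + 10.200 + 3.502 + 5.100 → A₁ = 417.881 sabins.
Target A₂ = 0.161·2720/0.60 = 729.867 sabins (V = 2720 m³).
Additional absorption ΔA = 729.867 − 417.881 = 312.0 sabins.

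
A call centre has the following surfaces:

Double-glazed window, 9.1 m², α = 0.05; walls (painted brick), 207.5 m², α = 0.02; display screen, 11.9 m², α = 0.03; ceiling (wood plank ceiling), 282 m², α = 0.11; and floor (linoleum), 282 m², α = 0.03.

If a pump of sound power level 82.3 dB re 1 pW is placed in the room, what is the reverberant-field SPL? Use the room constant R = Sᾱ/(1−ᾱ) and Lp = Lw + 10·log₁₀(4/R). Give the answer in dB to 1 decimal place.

71.6 dB

Σ(Sᵢαᵢ) = 9.1×0.05 + 207.5×0.02 + 11.9×0.03 + 282×0.11 + 282×0.03 = 44.442; total area S = 792.5 m².
ᾱ = 0.0561, so room constant R = A/(1−ᾱ) = 47.083 m².
Lp = 82.3 + 10·log₁₀(4/47.083) = 82.3 + (-10.71) = 71.6 dB.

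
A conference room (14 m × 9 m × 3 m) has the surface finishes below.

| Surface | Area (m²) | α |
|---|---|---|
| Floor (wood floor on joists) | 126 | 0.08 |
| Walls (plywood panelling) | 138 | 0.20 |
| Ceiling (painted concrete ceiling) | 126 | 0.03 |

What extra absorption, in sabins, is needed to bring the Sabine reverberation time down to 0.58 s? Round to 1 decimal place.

63.5 sabins

Total absorption A₁ = 126·0.08 + 138·0.20 + 126·0.03
  = 10.080 + 27.600 + 3.780 = 41.460 m² sabins.
For T = 0.58 s, need A₂ = 0.161·V/T = 0.161·378/0.58 = 104.928 sabins.
Additional absorption ΔA = 104.928 − 41.460 = 63.5 sabins.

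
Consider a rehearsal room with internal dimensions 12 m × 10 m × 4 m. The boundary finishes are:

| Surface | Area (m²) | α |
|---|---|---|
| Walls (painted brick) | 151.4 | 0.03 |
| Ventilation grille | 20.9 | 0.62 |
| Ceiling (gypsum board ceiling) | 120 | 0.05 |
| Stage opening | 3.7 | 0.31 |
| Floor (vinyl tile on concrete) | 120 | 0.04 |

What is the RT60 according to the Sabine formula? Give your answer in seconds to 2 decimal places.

Equivalent absorption area: A = 151.4×0.03 + 20.9×0.62 + 120×0.05 + 3.7×0.31 + 120×0.04 = 29.447 m².
Volume V = 12 × 10 × 4 = 480 m³.
RT60 = 0.161 · V / A = 0.161 × 480 / 29.447 = 2.62 s.

2.62 s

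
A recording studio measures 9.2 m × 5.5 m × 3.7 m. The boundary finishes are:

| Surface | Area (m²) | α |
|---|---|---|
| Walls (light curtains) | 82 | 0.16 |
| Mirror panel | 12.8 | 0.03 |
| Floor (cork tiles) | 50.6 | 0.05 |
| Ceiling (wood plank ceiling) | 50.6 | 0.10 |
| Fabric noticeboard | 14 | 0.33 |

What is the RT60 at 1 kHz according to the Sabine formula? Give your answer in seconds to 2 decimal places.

A = Σ Sᵢαᵢ = 82×0.16 + 12.8×0.03 + 50.6×0.05 + 50.6×0.10 + 14×0.33 = 25.714 sabins.
V = 9.2·5.5·3.7 = 187.22 m³.
Sabine: RT60 = 0.161 × 187.22 / 25.714 = 1.17 s.

1.17 s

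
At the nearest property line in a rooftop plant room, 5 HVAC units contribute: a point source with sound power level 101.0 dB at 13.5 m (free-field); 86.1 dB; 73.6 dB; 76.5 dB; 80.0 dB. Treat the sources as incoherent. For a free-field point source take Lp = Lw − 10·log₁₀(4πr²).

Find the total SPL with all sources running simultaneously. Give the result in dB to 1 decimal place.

Source at 13.5 m: Lp = 101.0 − 10·log₁₀(4π·13.5²) = 101.0 − 10·log₁₀(2290.221) = 67.4 dB.
Σ 10^(Lᵢ/10) = 5.805e+08.
Combined level = 10 log₁₀(5.805e+08) = 87.6 dB.

87.6 dB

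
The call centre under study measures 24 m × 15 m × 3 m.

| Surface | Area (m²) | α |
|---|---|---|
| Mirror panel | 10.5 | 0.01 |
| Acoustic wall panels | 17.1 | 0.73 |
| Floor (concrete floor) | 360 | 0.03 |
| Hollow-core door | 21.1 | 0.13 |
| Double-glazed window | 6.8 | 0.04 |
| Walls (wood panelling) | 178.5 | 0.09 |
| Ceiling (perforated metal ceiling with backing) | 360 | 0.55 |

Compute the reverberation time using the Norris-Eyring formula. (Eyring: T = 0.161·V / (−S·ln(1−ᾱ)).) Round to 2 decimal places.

Total surface area S = 10.5 + 17.1 + 360 + 21.1 + 6.8 + 178.5 + 360 = 954.0 m².
Absorption A = 10.5·0.01 + 17.1·0.73 + 360·0.03 + 21.1·0.13 + 6.8·0.04 + 178.5·0.09 + 360·0.55 = 240.468 sabins.
Mean coefficient ᾱ = A/S = 0.2521.
Eyring denominator: −S ln(1−ᾱ) = 277.124.
V = 24 × 15 × 3 = 1080 m³.
T = 0.161·V/[−S·ln(1−ᾱ)] = 0.161·1080/277.124 = 0.63 s.

0.63 s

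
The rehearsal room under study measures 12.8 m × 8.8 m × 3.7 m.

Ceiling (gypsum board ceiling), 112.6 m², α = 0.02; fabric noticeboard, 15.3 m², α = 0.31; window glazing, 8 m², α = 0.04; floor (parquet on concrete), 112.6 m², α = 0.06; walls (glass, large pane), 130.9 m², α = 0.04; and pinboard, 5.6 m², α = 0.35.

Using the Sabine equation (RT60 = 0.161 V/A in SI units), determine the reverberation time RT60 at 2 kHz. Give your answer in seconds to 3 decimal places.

A = Σ Sᵢαᵢ = 112.6×0.02 + 15.3×0.31 + 8×0.04 + 112.6×0.06 + 130.9×0.04 + 5.6×0.35 = 21.267 sabins.
Room volume: 416.768 m³.
T = 0.161 V/A = 0.161·416.768/21.267 = 3.155 s.

3.155 s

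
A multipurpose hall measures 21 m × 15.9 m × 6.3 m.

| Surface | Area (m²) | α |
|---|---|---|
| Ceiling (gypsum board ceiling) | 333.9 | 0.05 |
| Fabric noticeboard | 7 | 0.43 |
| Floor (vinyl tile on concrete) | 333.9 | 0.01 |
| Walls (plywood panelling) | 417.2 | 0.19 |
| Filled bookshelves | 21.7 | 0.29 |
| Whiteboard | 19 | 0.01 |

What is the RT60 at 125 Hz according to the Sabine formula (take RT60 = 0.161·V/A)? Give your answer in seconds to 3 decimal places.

A = Σ Sᵢαᵢ = 333.9×0.05 + 7×0.43 + 333.9×0.01 + 417.2×0.19 + 21.7×0.29 + 19×0.01 = 108.795 sabins.
Room volume: 2103.57 m³.
T = 0.161 V/A = 0.161·2103.57/108.795 = 3.113 s.

3.113 s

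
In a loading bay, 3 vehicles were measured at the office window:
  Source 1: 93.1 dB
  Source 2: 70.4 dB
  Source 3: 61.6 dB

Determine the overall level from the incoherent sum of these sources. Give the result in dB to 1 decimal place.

93.1 dB

Sum in the linear (power) domain: Σ 10^(Lᵢ/10) = 10^(93.1/10) + 10^(70.4/10) + 10^(61.6/10) = 2.054e+09.
Back to dB: 10·log₁₀ Σ = 93.1 dB.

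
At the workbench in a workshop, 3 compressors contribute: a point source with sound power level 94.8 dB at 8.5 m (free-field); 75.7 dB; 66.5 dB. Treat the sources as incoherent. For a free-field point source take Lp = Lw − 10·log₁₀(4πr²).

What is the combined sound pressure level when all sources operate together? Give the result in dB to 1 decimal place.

76.5 dB

Source at 8.5 m: Lp = 94.8 − 10·log₁₀(4π·8.5²) = 94.8 − 10·log₁₀(907.920) = 65.2 dB.
Σ 10^(Lᵢ/10) = 4.493e+07.
L_total = 10·log₁₀(4.493e+07) = 76.5 dB.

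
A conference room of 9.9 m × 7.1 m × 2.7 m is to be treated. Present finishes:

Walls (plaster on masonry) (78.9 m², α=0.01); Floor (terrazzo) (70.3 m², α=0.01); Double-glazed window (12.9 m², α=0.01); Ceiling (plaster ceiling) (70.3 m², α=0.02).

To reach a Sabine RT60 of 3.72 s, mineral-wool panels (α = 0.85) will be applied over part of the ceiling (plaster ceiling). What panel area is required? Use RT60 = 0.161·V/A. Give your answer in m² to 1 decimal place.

6.2

Equivalent absorption area: A₁ = 78.9·0.01 + 70.3·0.01 + 12.9·0.01 + 70.3·0.02 = 3.027 m².
Required A₂ = 0.161·189.783/3.72 = 8.214 sabins.
Absorption to add: 8.214 − 3.027 = 5.187 sabins.
Net gain per m²: Δα = 0.85 − 0.02 = 0.83.
Panel area = 5.187 / 0.83 = 6.2 m².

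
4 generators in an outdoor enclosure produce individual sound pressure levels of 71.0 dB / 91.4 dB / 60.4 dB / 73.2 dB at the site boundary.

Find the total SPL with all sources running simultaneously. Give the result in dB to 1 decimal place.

91.5 dB

Sum in the linear (power) domain: Σ 10^(Lᵢ/10) = 10^(71.0/10) + 10^(91.4/10) + 10^(60.4/10) + 10^(73.2/10) = 1.415e+09.
L_total = 10·log₁₀(1.415e+09) = 91.5 dB.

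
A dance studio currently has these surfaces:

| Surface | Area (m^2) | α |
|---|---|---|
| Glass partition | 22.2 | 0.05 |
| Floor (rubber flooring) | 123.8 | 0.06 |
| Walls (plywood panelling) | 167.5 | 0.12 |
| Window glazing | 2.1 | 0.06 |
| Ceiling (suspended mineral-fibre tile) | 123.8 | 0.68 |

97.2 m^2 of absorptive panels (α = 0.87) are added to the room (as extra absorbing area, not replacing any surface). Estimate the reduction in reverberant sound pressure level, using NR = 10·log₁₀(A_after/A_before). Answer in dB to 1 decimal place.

2.4 dB

Summing Sᵢαᵢ: 1.110 + 7.428 + 20.100 + 0.126 + 84.184 → A_before = 112.948 sabins.
Added absorption = 97.2 × 0.87 = 84.564 sabins.
New total A_after = 197.512 sabins.
Reduction = 10 log₁₀(A_after/A_before) = 10 log₁₀(1.7487) = 2.4 dB.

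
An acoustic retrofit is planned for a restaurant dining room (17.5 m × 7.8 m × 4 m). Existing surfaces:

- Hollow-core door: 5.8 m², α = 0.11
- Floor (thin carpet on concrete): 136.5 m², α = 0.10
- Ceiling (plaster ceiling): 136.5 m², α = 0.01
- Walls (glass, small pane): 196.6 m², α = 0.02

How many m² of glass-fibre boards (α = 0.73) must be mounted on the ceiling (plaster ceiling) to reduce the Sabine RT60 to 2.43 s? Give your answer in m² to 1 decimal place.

23.0

Equivalent absorption area: A₁ = 5.8*0.11 + 136.5*0.10 + 136.5*0.01 + 196.6*0.02 = 19.585 m².
V = 546 m³. Target absorption A₂ = 0.161 × 546 / 2.43 = 36.175 sabins.
Absorption to add: 36.175 − 19.585 = 16.590 sabins.
Each m² of panel replacing the ceiling (plaster ceiling) adds (0.73 − 0.01) = 0.72 sabins.
Panel area = 16.590 / 0.72 = 23.0 m².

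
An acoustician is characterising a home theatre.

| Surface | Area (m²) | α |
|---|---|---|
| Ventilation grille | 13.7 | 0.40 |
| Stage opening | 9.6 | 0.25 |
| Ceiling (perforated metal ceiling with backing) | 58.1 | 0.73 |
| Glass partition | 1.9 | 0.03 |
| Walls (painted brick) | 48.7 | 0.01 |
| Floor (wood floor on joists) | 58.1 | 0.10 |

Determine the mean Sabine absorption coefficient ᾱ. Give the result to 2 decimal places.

Total surface area S = 190.1 m².
Weighted sum Σ Sα = 56.647.
ᾱ = A/S = 0.30.

0.30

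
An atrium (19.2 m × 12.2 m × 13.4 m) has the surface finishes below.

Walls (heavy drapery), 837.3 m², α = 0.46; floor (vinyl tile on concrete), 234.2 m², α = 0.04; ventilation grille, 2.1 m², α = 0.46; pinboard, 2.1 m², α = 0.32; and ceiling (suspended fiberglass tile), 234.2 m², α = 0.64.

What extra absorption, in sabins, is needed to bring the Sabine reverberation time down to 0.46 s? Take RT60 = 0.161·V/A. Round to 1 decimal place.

Summing Sᵢαᵢ: 385.158 + 9.368 + 0.966 + 0.672 + 149.888 → A₁ = 546.052 sabins.
For T = 0.46 s, need A₂ = 0.161·V/T = 0.161·3138.816/0.46 = 1098.586 sabins.
Additional absorption ΔA = 1098.586 − 546.052 = 552.5 sabins.

552.5 sabins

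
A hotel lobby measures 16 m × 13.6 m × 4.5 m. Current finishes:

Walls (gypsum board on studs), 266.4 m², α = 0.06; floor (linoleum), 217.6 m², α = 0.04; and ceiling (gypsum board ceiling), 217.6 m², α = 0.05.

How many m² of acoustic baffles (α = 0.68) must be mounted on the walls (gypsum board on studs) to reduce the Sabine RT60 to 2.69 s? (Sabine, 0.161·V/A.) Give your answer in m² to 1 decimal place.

37.2

Summing Sᵢαᵢ: 15.984 + 8.704 + 10.880 → A₁ = 35.568 sabins.
Required A₂ = 0.161·979.2/2.69 = 58.606 sabins.
ΔA needed = 58.606 − 35.568 = 23.038 sabins.
Net gain per m²: Δα = 0.68 − 0.06 = 0.62.
Panel area = 23.038 / 0.62 = 37.2 m².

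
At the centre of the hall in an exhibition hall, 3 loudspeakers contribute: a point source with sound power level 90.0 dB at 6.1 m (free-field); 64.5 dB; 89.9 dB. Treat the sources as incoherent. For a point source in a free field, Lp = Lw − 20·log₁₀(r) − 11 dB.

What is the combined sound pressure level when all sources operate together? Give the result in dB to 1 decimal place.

Source at 6.1 m: Lp = 90.0 − 20·log₁₀(6.1) − 11 = 63.3 dB.
Σ 10^(Lᵢ/10) = 9.822e+08.
Back to dB: 10·log₁₀ Σ = 89.9 dB.

89.9 dB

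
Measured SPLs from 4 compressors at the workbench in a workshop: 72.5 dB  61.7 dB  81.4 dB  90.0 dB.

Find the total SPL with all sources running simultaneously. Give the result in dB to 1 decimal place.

Converting to relative power and adding: 10^(72.5/10) + 10^(61.7/10) + 10^(81.4/10) + 10^(90.0/10) = 1.157e+09.
Combined level = 10 log₁₀(1.157e+09) = 90.6 dB.

90.6 dB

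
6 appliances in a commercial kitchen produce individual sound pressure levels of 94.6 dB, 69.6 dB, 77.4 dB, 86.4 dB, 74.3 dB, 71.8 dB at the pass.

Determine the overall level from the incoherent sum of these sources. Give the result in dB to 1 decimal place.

Converting to relative power and adding: 10^(94.6/10) + 10^(69.6/10) + 10^(77.4/10) + 10^(86.4/10) + 10^(74.3/10) + 10^(71.8/10) = 3.427e+09.
L_total = 10·log₁₀(3.427e+09) = 95.3 dB.

95.3 dB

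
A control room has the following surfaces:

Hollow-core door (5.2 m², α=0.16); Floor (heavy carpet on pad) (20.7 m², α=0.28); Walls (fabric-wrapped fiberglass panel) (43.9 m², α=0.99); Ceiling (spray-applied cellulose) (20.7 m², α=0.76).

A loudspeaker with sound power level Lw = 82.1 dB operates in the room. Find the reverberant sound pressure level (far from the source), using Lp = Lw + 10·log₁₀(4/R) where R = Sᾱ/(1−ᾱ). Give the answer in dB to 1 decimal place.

Σ(Sᵢαᵢ) = 5.2·0.16 + 20.7·0.28 + 43.9·0.99 + 20.7·0.76 = 65.821; total area S = 90.5 m².
ᾱ = 0.7273, so room constant R = A/(1−ᾱ) = 241.368 m².
Lp = 82.1 + 10·log₁₀(4/241.368) = 82.1 + (-17.81) = 64.3 dB.

64.3 dB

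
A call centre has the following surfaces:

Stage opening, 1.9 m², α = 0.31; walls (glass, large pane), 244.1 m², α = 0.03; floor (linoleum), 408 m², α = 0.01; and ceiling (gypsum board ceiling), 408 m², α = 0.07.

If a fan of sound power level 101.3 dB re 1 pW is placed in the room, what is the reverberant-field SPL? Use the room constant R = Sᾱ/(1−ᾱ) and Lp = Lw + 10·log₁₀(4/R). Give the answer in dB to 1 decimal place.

A = 40.552 sabins; S = 1062.0 m².
ᾱ = 0.0382, so room constant R = A/(1−ᾱ) = 42.163 m².
Lp = Lw + 10 log₁₀(4/R) = 101.3 -10.23 = 91.1 dB.

91.1 dB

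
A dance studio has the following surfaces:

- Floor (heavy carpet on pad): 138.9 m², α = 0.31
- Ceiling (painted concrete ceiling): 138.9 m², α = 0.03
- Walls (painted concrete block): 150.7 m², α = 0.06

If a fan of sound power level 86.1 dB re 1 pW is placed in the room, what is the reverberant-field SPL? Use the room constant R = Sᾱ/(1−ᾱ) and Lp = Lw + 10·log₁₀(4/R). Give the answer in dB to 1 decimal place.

Σ(Sᵢαᵢ) = 138.9·0.31 + 138.9·0.03 + 150.7·0.06 = 56.268; total area S = 428.5 m².
ᾱ = 0.1313, so room constant R = A/(1−ᾱ) = 64.773 m².
Lp = 86.1 + 10·log₁₀(4/64.773) = 86.1 + (-12.09) = 74.0 dB.

74.0 dB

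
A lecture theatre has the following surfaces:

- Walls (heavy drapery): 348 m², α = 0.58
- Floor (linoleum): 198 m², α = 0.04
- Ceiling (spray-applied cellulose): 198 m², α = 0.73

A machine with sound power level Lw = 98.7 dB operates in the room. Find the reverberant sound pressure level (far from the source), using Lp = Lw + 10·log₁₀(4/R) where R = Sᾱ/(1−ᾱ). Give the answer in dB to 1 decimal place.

Σ(Sᵢαᵢ) = 348·0.58 + 198·0.04 + 198·0.73 = 354.300; total area S = 744.0 m².
ᾱ = 354.300/744.0 = 0.4762; R = Sᾱ/(1−ᾱ) = 354.300/(1−0.4762) = 676.403 m².
Lp = 98.7 + 10·log₁₀(4/676.403) = 98.7 + (-22.28) = 76.4 dB.

76.4 dB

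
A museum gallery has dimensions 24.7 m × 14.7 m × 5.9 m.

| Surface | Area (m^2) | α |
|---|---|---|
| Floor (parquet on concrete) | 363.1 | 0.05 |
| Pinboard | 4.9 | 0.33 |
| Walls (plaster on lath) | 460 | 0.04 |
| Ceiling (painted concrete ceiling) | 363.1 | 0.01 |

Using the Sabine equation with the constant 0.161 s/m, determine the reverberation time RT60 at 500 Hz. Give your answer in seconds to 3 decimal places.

Total absorption A = 363.1·0.05 + 4.9·0.33 + 460·0.04 + 363.1·0.01
  = 18.155 + 1.617 + 18.400 + 3.631 = 41.803 m^2 sabins.
Volume V = 24.7 × 14.7 × 5.9 = 2142.231 m³.
Sabine: RT60 = 0.161 × 2142.231 / 41.803 = 8.251 s.

8.251 s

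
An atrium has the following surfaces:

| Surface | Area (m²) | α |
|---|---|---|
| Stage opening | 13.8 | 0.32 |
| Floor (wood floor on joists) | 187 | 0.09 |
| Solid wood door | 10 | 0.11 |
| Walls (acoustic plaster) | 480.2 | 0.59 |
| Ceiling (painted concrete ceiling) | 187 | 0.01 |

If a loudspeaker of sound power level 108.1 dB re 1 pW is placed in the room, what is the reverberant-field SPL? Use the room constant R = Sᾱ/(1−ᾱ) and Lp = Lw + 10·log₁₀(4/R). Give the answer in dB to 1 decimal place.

A = 307.534 sabins; S = 878.0 m².
ᾱ = 0.3503, so room constant R = A/(1−ᾱ) = 473.348 m².
Lp = 108.1 + 10·log₁₀(4/473.348) = 108.1 + (-20.73) = 87.4 dB.

87.4 dB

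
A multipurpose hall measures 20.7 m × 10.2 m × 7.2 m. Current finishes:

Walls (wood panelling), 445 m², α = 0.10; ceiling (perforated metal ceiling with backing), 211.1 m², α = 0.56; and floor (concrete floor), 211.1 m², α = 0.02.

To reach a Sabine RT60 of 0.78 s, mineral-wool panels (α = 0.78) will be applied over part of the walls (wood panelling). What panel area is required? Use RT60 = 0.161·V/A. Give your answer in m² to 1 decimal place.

A₁ = Σ Sᵢαᵢ = 445*0.10 + 211.1*0.56 + 211.1*0.02 = 166.938 sabins.
V = 1520.208 m³. Target absorption A₂ = 0.161 × 1520.208 / 0.78 = 313.787 sabins.
ΔA needed = 313.787 − 166.938 = 146.849 sabins.
Each m² of panel replacing the walls (wood panelling) adds (0.78 − 0.10) = 0.68 sabins.
Area = ΔA/Δα = 146.849/0.68 = 216.0 m².

216.0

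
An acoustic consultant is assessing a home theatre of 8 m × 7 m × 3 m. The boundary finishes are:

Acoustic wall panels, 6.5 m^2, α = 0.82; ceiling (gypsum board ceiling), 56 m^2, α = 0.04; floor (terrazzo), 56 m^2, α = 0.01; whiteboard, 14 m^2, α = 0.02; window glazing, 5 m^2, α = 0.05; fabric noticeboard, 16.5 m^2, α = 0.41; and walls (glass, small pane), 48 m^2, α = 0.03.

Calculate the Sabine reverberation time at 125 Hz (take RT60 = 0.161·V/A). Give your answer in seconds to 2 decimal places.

Total absorption A = 6.5×0.82 + 56×0.04 + 56×0.01 + 14×0.02 + 5×0.05 + 16.5×0.41 + 48×0.03
  = 5.330 + 2.240 + 0.560 + 0.280 + 0.250 + 6.765 + 1.440 = 16.865 m^2 sabins.
Room volume: 168 m³.
T = 0.161 V/A = 0.161·168/16.865 = 1.60 s.

1.60 sec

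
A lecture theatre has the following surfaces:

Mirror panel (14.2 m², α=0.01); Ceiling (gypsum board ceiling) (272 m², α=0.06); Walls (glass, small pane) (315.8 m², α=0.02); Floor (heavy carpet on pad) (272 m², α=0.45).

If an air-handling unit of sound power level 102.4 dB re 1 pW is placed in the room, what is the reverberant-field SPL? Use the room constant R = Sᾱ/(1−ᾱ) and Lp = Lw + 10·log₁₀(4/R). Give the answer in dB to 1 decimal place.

86.0 dB

A = 145.178 sabins; S = 874.0 m².
ᾱ = 145.178/874.0 = 0.1661; R = Sᾱ/(1−ᾱ) = 145.178/(1−0.1661) = 174.095 m².
Lp = Lw + 10 log₁₀(4/R) = 102.4 -16.39 = 86.0 dB.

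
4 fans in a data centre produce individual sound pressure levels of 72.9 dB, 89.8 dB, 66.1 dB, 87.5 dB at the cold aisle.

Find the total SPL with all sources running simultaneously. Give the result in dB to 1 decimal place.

91.9 dB

Sum in the linear (power) domain: Σ 10^(Lᵢ/10) = 10^(72.9/10) + 10^(89.8/10) + 10^(66.1/10) + 10^(87.5/10) = 1.541e+09.
L_total = 10·log₁₀(1.541e+09) = 91.9 dB.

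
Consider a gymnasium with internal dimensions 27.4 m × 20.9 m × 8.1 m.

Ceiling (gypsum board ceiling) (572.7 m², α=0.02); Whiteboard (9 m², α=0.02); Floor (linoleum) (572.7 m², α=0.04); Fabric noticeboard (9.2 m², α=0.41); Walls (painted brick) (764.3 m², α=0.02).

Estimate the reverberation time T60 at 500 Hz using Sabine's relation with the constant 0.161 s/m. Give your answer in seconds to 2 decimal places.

A = Σ Sᵢαᵢ = 572.7*0.02 + 9*0.02 + 572.7*0.04 + 9.2*0.41 + 764.3*0.02 = 53.600 sabins.
V = 27.4·20.9·8.1 = 4638.546 m³.
T = 0.161 V/A = 0.161·4638.546/53.600 = 13.93 s.

13.93 seconds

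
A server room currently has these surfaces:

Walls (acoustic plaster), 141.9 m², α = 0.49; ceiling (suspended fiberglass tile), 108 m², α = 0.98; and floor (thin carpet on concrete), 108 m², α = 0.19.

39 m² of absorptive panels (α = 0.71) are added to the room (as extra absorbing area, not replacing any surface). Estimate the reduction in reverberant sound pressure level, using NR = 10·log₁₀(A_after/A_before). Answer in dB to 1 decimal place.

Equivalent absorption area: A_before = 141.9×0.49 + 108×0.98 + 108×0.19 = 195.891 m².
Treatment contributes 39·0.71 = 27.690 sabins.
A_after = 195.891 + 27.690 = 223.581 sabins.
NR = 10·log₁₀(223.581/195.891) = 0.6 dB.

0.6 dB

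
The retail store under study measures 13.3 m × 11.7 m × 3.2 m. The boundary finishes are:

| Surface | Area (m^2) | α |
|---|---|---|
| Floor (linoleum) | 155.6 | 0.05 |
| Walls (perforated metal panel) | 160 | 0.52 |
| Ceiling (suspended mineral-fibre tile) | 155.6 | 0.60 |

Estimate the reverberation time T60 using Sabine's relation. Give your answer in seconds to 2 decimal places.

Total absorption A = 155.6×0.05 + 160×0.52 + 155.6×0.60
  = 7.780 + 83.200 + 93.360 = 184.340 m^2 sabins.
V = 13.3·11.7·3.2 = 497.952 m³.
Sabine: RT60 = 0.161 × 497.952 / 184.340 = 0.43 s.

0.43 s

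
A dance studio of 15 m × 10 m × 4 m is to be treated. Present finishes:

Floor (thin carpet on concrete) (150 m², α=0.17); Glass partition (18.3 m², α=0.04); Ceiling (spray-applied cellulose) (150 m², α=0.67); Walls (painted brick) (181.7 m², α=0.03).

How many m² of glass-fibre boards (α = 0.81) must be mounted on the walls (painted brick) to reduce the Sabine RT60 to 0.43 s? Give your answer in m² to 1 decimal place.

Total absorption A₁ = 150·0.17 + 18.3·0.04 + 150·0.67 + 181.7·0.03
  = 25.500 + 0.732 + 100.500 + 5.451 = 132.183 m² sabins.
Required A₂ = 0.161·600/0.43 = 224.651 sabins.
ΔA needed = 224.651 − 132.183 = 92.468 sabins.
Net gain per m²: Δα = 0.81 − 0.03 = 0.78.
Area = ΔA/Δα = 92.468/0.78 = 118.5 m².

118.5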